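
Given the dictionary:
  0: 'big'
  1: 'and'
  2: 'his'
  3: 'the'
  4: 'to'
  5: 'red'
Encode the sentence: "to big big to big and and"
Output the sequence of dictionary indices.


Look up each word in the dictionary:
  'to' -> 4
  'big' -> 0
  'big' -> 0
  'to' -> 4
  'big' -> 0
  'and' -> 1
  'and' -> 1

Encoded: [4, 0, 0, 4, 0, 1, 1]


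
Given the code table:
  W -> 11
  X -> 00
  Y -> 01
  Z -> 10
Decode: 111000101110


Decoding:
11 -> W
10 -> Z
00 -> X
10 -> Z
11 -> W
10 -> Z


Result: WZXZWZ


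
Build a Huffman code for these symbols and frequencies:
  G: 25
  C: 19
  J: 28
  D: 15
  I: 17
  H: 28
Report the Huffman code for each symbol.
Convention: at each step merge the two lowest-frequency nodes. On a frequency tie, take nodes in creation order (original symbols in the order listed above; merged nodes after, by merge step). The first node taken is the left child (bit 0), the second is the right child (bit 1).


Huffman tree construction:
Step 1: Merge D(15) + I(17) = 32
Step 2: Merge C(19) + G(25) = 44
Step 3: Merge J(28) + H(28) = 56
Step 4: Merge (D+I)(32) + (C+G)(44) = 76
Step 5: Merge (J+H)(56) + ((D+I)+(C+G))(76) = 132
Read each symbol's code off the tree from the root (left child = 0, right child = 1).

Codes:
  G: 111 (length 3)
  C: 110 (length 3)
  J: 00 (length 2)
  D: 100 (length 3)
  I: 101 (length 3)
  H: 01 (length 2)
Average code length: 340/132 = 2.5758 bits/symbol


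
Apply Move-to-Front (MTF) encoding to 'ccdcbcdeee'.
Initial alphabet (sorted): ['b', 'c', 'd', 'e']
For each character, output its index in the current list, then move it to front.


MTF encoding:
'c': index 1 in ['b', 'c', 'd', 'e'] -> ['c', 'b', 'd', 'e']
'c': index 0 in ['c', 'b', 'd', 'e'] -> ['c', 'b', 'd', 'e']
'd': index 2 in ['c', 'b', 'd', 'e'] -> ['d', 'c', 'b', 'e']
'c': index 1 in ['d', 'c', 'b', 'e'] -> ['c', 'd', 'b', 'e']
'b': index 2 in ['c', 'd', 'b', 'e'] -> ['b', 'c', 'd', 'e']
'c': index 1 in ['b', 'c', 'd', 'e'] -> ['c', 'b', 'd', 'e']
'd': index 2 in ['c', 'b', 'd', 'e'] -> ['d', 'c', 'b', 'e']
'e': index 3 in ['d', 'c', 'b', 'e'] -> ['e', 'd', 'c', 'b']
'e': index 0 in ['e', 'd', 'c', 'b'] -> ['e', 'd', 'c', 'b']
'e': index 0 in ['e', 'd', 'c', 'b'] -> ['e', 'd', 'c', 'b']


Output: [1, 0, 2, 1, 2, 1, 2, 3, 0, 0]


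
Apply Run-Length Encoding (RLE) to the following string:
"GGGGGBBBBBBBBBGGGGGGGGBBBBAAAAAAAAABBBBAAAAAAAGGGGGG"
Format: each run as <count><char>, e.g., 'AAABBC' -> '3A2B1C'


Scanning runs left to right:
  i=0: run of 'G' x 5 -> '5G'
  i=5: run of 'B' x 9 -> '9B'
  i=14: run of 'G' x 8 -> '8G'
  i=22: run of 'B' x 4 -> '4B'
  i=26: run of 'A' x 9 -> '9A'
  i=35: run of 'B' x 4 -> '4B'
  i=39: run of 'A' x 7 -> '7A'
  i=46: run of 'G' x 6 -> '6G'

RLE = 5G9B8G4B9A4B7A6G


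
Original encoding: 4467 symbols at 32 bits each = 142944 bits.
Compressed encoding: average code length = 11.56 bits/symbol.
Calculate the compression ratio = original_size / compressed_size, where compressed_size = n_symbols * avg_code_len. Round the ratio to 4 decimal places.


original_size = n_symbols * orig_bits = 4467 * 32 = 142944 bits
compressed_size = n_symbols * avg_code_len = 4467 * 11.56 = 51638.52 bits
ratio = original_size / compressed_size = 142944 / 51638.52 = 2.7682

Compression ratio = 2.7682


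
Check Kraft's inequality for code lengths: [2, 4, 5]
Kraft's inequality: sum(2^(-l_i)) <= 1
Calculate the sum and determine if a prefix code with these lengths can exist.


Sum = 2^(-2) + 2^(-4) + 2^(-5)
    = 0.25 + 0.0625 + 0.03125
    = 11/32 = 0.34375
Since 0.34375 <= 1, Kraft's inequality IS satisfied.
A prefix code with these lengths CAN exist.

Kraft sum = 0.34375. Satisfied.


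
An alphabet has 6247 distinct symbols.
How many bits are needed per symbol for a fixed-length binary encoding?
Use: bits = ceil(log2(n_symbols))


log2(6247) = 12.6089
Bracket: 2^12 = 4096 < 6247 <= 2^13 = 8192
So ceil(log2(6247)) = 13

bits = ceil(log2(6247)) = ceil(12.6089) = 13 bits


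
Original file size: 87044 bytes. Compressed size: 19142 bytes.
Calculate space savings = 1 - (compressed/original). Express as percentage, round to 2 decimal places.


ratio = compressed/original = 19142/87044 = 0.219912
savings = 1 - ratio = 1 - 0.219912 = 0.780088
as a percentage: 0.780088 * 100 = 78.01%

Space savings = 1 - 19142/87044 = 78.01%


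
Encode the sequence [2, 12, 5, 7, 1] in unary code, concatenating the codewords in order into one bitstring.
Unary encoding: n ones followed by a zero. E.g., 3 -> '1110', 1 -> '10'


Encode each number as n ones followed by a terminating 0:
  2 -> 110 (3 bits)
  12 -> 1111111111110 (13 bits)
  5 -> 111110 (6 bits)
  7 -> 11111110 (8 bits)
  1 -> 10 (2 bits)
Total length = 3 + 13 + 6 + 8 + 2 = 32 bits.

Unary([2, 12, 5, 7, 1]) = 11011111111111101111101111111010 (32 bits)


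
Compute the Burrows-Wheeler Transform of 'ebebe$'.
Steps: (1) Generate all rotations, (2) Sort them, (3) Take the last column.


Rotations (sorted):
  0: $ebebe -> last char: e
  1: be$ebe -> last char: e
  2: bebe$e -> last char: e
  3: e$ebeb -> last char: b
  4: ebe$eb -> last char: b
  5: ebebe$ -> last char: $


BWT = eeebb$


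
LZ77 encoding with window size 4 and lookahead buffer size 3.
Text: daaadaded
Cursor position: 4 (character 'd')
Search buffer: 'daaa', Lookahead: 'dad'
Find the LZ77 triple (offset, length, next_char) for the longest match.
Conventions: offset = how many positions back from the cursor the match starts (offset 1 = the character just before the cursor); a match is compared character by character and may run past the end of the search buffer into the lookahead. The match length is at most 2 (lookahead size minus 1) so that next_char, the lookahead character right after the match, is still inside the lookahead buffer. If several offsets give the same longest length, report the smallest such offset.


Try each offset into the search buffer:
  offset=1 (pos 3, char 'a'): match length 0
  offset=2 (pos 2, char 'a'): match length 0
  offset=3 (pos 1, char 'a'): match length 0
  offset=4 (pos 0, char 'd'): match length 2
Longest match has length 2 at offset 4.
next_char = character at position 4 + 2 = 6 -> 'd'

Best match: offset=4, length=2 (matching 'da' starting at position 0)
LZ77 triple: (4, 2, 'd')


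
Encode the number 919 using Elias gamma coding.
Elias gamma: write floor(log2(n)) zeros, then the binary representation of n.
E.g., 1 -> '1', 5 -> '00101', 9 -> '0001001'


num_bits = floor(log2(919)) + 1 = 10
leading_zeros = num_bits - 1 = 9
binary(919) = 1110010111

Elias gamma(919) = '000000000' + '1110010111' = 0000000001110010111 (19 bits)


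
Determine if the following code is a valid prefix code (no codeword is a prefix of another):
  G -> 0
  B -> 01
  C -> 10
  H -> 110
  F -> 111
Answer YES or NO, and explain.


Checking each pair (does one codeword prefix another?):
  G='0' vs B='01': prefix -- VIOLATION

NO -- this is NOT a valid prefix code. G (0) is a prefix of B (01).


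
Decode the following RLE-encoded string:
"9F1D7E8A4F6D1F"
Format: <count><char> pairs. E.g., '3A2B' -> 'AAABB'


Expanding each <count><char> pair:
  9F -> 'FFFFFFFFF'
  1D -> 'D'
  7E -> 'EEEEEEE'
  8A -> 'AAAAAAAA'
  4F -> 'FFFF'
  6D -> 'DDDDDD'
  1F -> 'F'

Decoded = FFFFFFFFFDEEEEEEEAAAAAAAAFFFFDDDDDDF


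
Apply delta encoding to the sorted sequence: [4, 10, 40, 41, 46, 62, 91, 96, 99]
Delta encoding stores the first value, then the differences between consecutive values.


First value: 4
Deltas:
  10 - 4 = 6
  40 - 10 = 30
  41 - 40 = 1
  46 - 41 = 5
  62 - 46 = 16
  91 - 62 = 29
  96 - 91 = 5
  99 - 96 = 3


Delta encoded: [4, 6, 30, 1, 5, 16, 29, 5, 3]


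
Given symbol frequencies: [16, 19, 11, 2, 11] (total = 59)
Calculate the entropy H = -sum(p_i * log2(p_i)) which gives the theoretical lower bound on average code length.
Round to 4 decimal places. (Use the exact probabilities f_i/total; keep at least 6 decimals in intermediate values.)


Per-symbol terms -p_i * log2(p_i) with p_i = f_i/59:
  p = 16/59 = 0.271186: log2(p) = -1.882643, -p*log2(p) = 0.510547
  p = 19/59 = 0.322034: log2(p) = -1.634716, -p*log2(p) = 0.526434
  p = 11/59 = 0.186441: log2(p) = -2.423211, -p*log2(p) = 0.451785
  p = 2/59 = 0.033898: log2(p) = -4.882643, -p*log2(p) = 0.165513
  p = 11/59 = 0.186441: log2(p) = -2.423211, -p*log2(p) = 0.451785
H = 0.510547 + 0.526434 + 0.451785 + 0.165513 + 0.451785 = 2.106064

H = 2.1061 bits/symbol


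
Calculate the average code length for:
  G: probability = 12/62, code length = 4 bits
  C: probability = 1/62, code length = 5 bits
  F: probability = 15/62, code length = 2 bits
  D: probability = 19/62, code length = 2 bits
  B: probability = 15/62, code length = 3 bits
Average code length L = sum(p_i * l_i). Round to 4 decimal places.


Weighted contributions p_i * l_i:
  G: (12/62) * 4 = 48/62
  C: (1/62) * 5 = 5/62
  F: (15/62) * 2 = 30/62
  D: (19/62) * 2 = 38/62
  B: (15/62) * 3 = 45/62
Sum = (48 + 5 + 30 + 38 + 45)/62 = 166/62

L = 166/62 = 2.6774 bits/symbol


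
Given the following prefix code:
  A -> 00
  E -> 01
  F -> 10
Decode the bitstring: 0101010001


Decoding step by step:
Bits 01 -> E
Bits 01 -> E
Bits 01 -> E
Bits 00 -> A
Bits 01 -> E


Decoded message: EEEAE


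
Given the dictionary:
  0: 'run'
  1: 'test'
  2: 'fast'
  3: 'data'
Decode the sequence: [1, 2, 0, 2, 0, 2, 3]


Look up each index in the dictionary:
  1 -> 'test'
  2 -> 'fast'
  0 -> 'run'
  2 -> 'fast'
  0 -> 'run'
  2 -> 'fast'
  3 -> 'data'

Decoded: "test fast run fast run fast data"


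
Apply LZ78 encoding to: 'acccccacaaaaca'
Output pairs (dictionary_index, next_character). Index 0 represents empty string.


LZ78 encoding steps:
Dictionary: {0: ''}
Step 1: w='' (idx 0), next='a' -> output (0, 'a'), add 'a' as idx 1
Step 2: w='' (idx 0), next='c' -> output (0, 'c'), add 'c' as idx 2
Step 3: w='c' (idx 2), next='c' -> output (2, 'c'), add 'cc' as idx 3
Step 4: w='cc' (idx 3), next='a' -> output (3, 'a'), add 'cca' as idx 4
Step 5: w='c' (idx 2), next='a' -> output (2, 'a'), add 'ca' as idx 5
Step 6: w='a' (idx 1), next='a' -> output (1, 'a'), add 'aa' as idx 6
Step 7: w='a' (idx 1), next='c' -> output (1, 'c'), add 'ac' as idx 7
Step 8: w='a' (idx 1), end of input -> output (1, '')


Encoded: [(0, 'a'), (0, 'c'), (2, 'c'), (3, 'a'), (2, 'a'), (1, 'a'), (1, 'c'), (1, '')]


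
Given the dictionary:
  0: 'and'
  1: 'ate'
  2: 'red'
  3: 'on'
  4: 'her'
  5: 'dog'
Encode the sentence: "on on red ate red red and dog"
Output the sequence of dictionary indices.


Look up each word in the dictionary:
  'on' -> 3
  'on' -> 3
  'red' -> 2
  'ate' -> 1
  'red' -> 2
  'red' -> 2
  'and' -> 0
  'dog' -> 5

Encoded: [3, 3, 2, 1, 2, 2, 0, 5]


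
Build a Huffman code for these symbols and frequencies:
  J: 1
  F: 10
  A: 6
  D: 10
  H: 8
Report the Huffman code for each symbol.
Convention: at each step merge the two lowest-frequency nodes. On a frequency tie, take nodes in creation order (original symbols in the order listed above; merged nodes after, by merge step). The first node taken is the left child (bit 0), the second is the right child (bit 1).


Huffman tree construction:
Step 1: Merge J(1) + A(6) = 7
Step 2: Merge (J+A)(7) + H(8) = 15
Step 3: Merge F(10) + D(10) = 20
Step 4: Merge ((J+A)+H)(15) + (F+D)(20) = 35
Read each symbol's code off the tree from the root (left child = 0, right child = 1).

Codes:
  J: 000 (length 3)
  F: 10 (length 2)
  A: 001 (length 3)
  D: 11 (length 2)
  H: 01 (length 2)
Average code length: 77/35 = 2.2000 bits/symbol


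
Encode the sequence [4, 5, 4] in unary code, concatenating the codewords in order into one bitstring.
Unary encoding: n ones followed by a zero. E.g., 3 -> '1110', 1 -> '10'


Encode each number as n ones followed by a terminating 0:
  4 -> 11110 (5 bits)
  5 -> 111110 (6 bits)
  4 -> 11110 (5 bits)
Total length = 5 + 6 + 5 = 16 bits.

Unary([4, 5, 4]) = 1111011111011110 (16 bits)


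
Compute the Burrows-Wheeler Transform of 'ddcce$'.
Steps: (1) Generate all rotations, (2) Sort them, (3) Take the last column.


Rotations (sorted):
  0: $ddcce -> last char: e
  1: cce$dd -> last char: d
  2: ce$ddc -> last char: c
  3: dcce$d -> last char: d
  4: ddcce$ -> last char: $
  5: e$ddcc -> last char: c


BWT = edcd$c


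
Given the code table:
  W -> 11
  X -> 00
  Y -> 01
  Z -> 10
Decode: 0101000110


Decoding:
01 -> Y
01 -> Y
00 -> X
01 -> Y
10 -> Z


Result: YYXYZ


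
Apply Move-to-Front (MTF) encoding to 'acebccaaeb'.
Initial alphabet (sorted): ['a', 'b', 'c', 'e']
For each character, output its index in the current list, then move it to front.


MTF encoding:
'a': index 0 in ['a', 'b', 'c', 'e'] -> ['a', 'b', 'c', 'e']
'c': index 2 in ['a', 'b', 'c', 'e'] -> ['c', 'a', 'b', 'e']
'e': index 3 in ['c', 'a', 'b', 'e'] -> ['e', 'c', 'a', 'b']
'b': index 3 in ['e', 'c', 'a', 'b'] -> ['b', 'e', 'c', 'a']
'c': index 2 in ['b', 'e', 'c', 'a'] -> ['c', 'b', 'e', 'a']
'c': index 0 in ['c', 'b', 'e', 'a'] -> ['c', 'b', 'e', 'a']
'a': index 3 in ['c', 'b', 'e', 'a'] -> ['a', 'c', 'b', 'e']
'a': index 0 in ['a', 'c', 'b', 'e'] -> ['a', 'c', 'b', 'e']
'e': index 3 in ['a', 'c', 'b', 'e'] -> ['e', 'a', 'c', 'b']
'b': index 3 in ['e', 'a', 'c', 'b'] -> ['b', 'e', 'a', 'c']


Output: [0, 2, 3, 3, 2, 0, 3, 0, 3, 3]


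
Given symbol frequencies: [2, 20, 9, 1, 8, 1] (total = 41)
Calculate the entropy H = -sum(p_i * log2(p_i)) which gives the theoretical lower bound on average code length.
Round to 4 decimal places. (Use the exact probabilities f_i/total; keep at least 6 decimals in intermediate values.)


Per-symbol terms -p_i * log2(p_i) with p_i = f_i/41:
  p = 2/41 = 0.048780: log2(p) = -4.357552, -p*log2(p) = 0.212564
  p = 20/41 = 0.487805: log2(p) = -1.035624, -p*log2(p) = 0.505182
  p = 9/41 = 0.219512: log2(p) = -2.187627, -p*log2(p) = 0.480211
  p = 1/41 = 0.024390: log2(p) = -5.357552, -p*log2(p) = 0.130672
  p = 8/41 = 0.195122: log2(p) = -2.357552, -p*log2(p) = 0.460010
  p = 1/41 = 0.024390: log2(p) = -5.357552, -p*log2(p) = 0.130672
H = 0.212564 + 0.505182 + 0.480211 + 0.130672 + 0.460010 + 0.130672 = 1.919311

H = 1.9193 bits/symbol


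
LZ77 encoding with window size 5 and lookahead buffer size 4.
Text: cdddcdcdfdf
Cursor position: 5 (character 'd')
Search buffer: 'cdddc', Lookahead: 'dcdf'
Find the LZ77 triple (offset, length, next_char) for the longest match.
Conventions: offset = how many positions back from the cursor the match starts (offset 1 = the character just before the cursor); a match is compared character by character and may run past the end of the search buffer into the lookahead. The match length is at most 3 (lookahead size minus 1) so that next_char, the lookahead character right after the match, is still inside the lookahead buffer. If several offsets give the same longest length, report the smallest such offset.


Try each offset into the search buffer:
  offset=1 (pos 4, char 'c'): match length 0
  offset=2 (pos 3, char 'd'): match length 3
  offset=3 (pos 2, char 'd'): match length 1
  offset=4 (pos 1, char 'd'): match length 1
  offset=5 (pos 0, char 'c'): match length 0
Longest match has length 3 at offset 2.
next_char = character at position 5 + 3 = 8 -> 'f'

Best match: offset=2, length=3 (matching 'dcd' starting at position 3)
LZ77 triple: (2, 3, 'f')


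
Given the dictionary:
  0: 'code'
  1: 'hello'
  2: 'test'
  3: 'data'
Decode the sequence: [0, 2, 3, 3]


Look up each index in the dictionary:
  0 -> 'code'
  2 -> 'test'
  3 -> 'data'
  3 -> 'data'

Decoded: "code test data data"


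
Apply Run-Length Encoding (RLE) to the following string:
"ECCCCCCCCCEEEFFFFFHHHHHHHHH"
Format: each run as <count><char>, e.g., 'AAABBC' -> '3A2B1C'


Scanning runs left to right:
  i=0: run of 'E' x 1 -> '1E'
  i=1: run of 'C' x 9 -> '9C'
  i=10: run of 'E' x 3 -> '3E'
  i=13: run of 'F' x 5 -> '5F'
  i=18: run of 'H' x 9 -> '9H'

RLE = 1E9C3E5F9H


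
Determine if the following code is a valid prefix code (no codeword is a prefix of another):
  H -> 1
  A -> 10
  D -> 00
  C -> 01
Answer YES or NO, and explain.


Checking each pair (does one codeword prefix another?):
  H='1' vs A='10': prefix -- VIOLATION

NO -- this is NOT a valid prefix code. H (1) is a prefix of A (10).


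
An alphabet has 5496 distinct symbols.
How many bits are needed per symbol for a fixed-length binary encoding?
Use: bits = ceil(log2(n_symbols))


log2(5496) = 12.4242
Bracket: 2^12 = 4096 < 5496 <= 2^13 = 8192
So ceil(log2(5496)) = 13

bits = ceil(log2(5496)) = ceil(12.4242) = 13 bits


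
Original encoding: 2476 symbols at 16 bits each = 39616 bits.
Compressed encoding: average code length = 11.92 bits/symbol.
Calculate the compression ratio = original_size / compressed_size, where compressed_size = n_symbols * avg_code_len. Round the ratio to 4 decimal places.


original_size = n_symbols * orig_bits = 2476 * 16 = 39616 bits
compressed_size = n_symbols * avg_code_len = 2476 * 11.92 = 29513.92 bits
ratio = original_size / compressed_size = 39616 / 29513.92 = 1.3423

Compression ratio = 1.3423


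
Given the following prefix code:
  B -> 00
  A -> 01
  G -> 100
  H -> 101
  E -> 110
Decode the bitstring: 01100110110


Decoding step by step:
Bits 01 -> A
Bits 100 -> G
Bits 110 -> E
Bits 110 -> E


Decoded message: AGEE


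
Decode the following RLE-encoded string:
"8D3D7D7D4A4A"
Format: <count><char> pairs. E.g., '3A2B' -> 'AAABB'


Expanding each <count><char> pair:
  8D -> 'DDDDDDDD'
  3D -> 'DDD'
  7D -> 'DDDDDDD'
  7D -> 'DDDDDDD'
  4A -> 'AAAA'
  4A -> 'AAAA'

Decoded = DDDDDDDDDDDDDDDDDDDDDDDDDAAAAAAAA


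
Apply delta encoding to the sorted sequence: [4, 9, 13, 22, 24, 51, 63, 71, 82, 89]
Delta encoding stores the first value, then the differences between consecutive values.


First value: 4
Deltas:
  9 - 4 = 5
  13 - 9 = 4
  22 - 13 = 9
  24 - 22 = 2
  51 - 24 = 27
  63 - 51 = 12
  71 - 63 = 8
  82 - 71 = 11
  89 - 82 = 7


Delta encoded: [4, 5, 4, 9, 2, 27, 12, 8, 11, 7]


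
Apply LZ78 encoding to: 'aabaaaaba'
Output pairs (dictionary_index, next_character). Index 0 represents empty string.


LZ78 encoding steps:
Dictionary: {0: ''}
Step 1: w='' (idx 0), next='a' -> output (0, 'a'), add 'a' as idx 1
Step 2: w='a' (idx 1), next='b' -> output (1, 'b'), add 'ab' as idx 2
Step 3: w='a' (idx 1), next='a' -> output (1, 'a'), add 'aa' as idx 3
Step 4: w='aa' (idx 3), next='b' -> output (3, 'b'), add 'aab' as idx 4
Step 5: w='a' (idx 1), end of input -> output (1, '')


Encoded: [(0, 'a'), (1, 'b'), (1, 'a'), (3, 'b'), (1, '')]


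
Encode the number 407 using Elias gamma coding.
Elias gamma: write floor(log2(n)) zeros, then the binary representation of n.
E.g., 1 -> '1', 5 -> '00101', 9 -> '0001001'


num_bits = floor(log2(407)) + 1 = 9
leading_zeros = num_bits - 1 = 8
binary(407) = 110010111

Elias gamma(407) = '00000000' + '110010111' = 00000000110010111 (17 bits)


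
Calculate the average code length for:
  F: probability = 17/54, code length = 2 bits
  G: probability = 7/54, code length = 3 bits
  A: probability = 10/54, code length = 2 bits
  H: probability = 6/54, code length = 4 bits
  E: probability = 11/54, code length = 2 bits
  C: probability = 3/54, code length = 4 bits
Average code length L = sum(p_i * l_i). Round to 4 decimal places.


Weighted contributions p_i * l_i:
  F: (17/54) * 2 = 34/54
  G: (7/54) * 3 = 21/54
  A: (10/54) * 2 = 20/54
  H: (6/54) * 4 = 24/54
  E: (11/54) * 2 = 22/54
  C: (3/54) * 4 = 12/54
Sum = (34 + 21 + 20 + 24 + 22 + 12)/54 = 133/54

L = 133/54 = 2.4630 bits/symbol


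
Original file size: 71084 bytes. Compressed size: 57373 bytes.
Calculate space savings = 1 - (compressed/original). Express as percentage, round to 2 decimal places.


ratio = compressed/original = 57373/71084 = 0.807116
savings = 1 - ratio = 1 - 0.807116 = 0.192884
as a percentage: 0.192884 * 100 = 19.29%

Space savings = 1 - 57373/71084 = 19.29%


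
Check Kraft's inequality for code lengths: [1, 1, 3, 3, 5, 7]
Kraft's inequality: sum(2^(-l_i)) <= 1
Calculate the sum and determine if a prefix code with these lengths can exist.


Sum = 2^(-1) + 2^(-1) + 2^(-3) + 2^(-3) + 2^(-5) + 2^(-7)
    = 0.5 + 0.5 + 0.125 + 0.125 + 0.03125 + 0.0078125
    = 165/128 = 1.2890625
Since 1.2890625 > 1, Kraft's inequality is NOT satisfied.
A prefix code with these lengths CANNOT exist.

Kraft sum = 1.2890625. Not satisfied.


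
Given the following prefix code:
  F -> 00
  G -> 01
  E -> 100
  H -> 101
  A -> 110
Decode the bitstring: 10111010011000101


Decoding step by step:
Bits 101 -> H
Bits 110 -> A
Bits 100 -> E
Bits 110 -> A
Bits 00 -> F
Bits 101 -> H


Decoded message: HAEAFH


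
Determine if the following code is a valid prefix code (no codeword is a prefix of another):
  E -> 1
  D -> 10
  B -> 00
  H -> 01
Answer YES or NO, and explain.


Checking each pair (does one codeword prefix another?):
  E='1' vs D='10': prefix -- VIOLATION

NO -- this is NOT a valid prefix code. E (1) is a prefix of D (10).


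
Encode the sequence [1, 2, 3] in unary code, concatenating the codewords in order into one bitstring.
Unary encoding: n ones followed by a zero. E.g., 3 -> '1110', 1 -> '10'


Encode each number as n ones followed by a terminating 0:
  1 -> 10 (2 bits)
  2 -> 110 (3 bits)
  3 -> 1110 (4 bits)
Total length = 2 + 3 + 4 = 9 bits.

Unary([1, 2, 3]) = 101101110 (9 bits)


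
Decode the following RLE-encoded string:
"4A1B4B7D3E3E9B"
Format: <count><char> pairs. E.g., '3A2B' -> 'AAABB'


Expanding each <count><char> pair:
  4A -> 'AAAA'
  1B -> 'B'
  4B -> 'BBBB'
  7D -> 'DDDDDDD'
  3E -> 'EEE'
  3E -> 'EEE'
  9B -> 'BBBBBBBBB'

Decoded = AAAABBBBBDDDDDDDEEEEEEBBBBBBBBB


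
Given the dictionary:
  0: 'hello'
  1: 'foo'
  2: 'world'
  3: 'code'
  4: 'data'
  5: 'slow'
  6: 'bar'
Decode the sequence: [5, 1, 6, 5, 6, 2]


Look up each index in the dictionary:
  5 -> 'slow'
  1 -> 'foo'
  6 -> 'bar'
  5 -> 'slow'
  6 -> 'bar'
  2 -> 'world'

Decoded: "slow foo bar slow bar world"


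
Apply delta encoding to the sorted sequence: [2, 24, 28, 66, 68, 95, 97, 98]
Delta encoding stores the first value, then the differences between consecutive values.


First value: 2
Deltas:
  24 - 2 = 22
  28 - 24 = 4
  66 - 28 = 38
  68 - 66 = 2
  95 - 68 = 27
  97 - 95 = 2
  98 - 97 = 1


Delta encoded: [2, 22, 4, 38, 2, 27, 2, 1]


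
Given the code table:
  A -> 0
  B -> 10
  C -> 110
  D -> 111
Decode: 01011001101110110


Decoding:
0 -> A
10 -> B
110 -> C
0 -> A
110 -> C
111 -> D
0 -> A
110 -> C


Result: ABCACDAC


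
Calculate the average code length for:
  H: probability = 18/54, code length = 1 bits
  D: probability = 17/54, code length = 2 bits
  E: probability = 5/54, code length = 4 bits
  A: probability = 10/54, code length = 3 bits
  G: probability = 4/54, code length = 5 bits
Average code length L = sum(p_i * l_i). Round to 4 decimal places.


Weighted contributions p_i * l_i:
  H: (18/54) * 1 = 18/54
  D: (17/54) * 2 = 34/54
  E: (5/54) * 4 = 20/54
  A: (10/54) * 3 = 30/54
  G: (4/54) * 5 = 20/54
Sum = (18 + 34 + 20 + 30 + 20)/54 = 122/54

L = 122/54 = 2.2593 bits/symbol


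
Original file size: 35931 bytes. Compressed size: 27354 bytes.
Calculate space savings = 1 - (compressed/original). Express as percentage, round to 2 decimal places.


ratio = compressed/original = 27354/35931 = 0.761292
savings = 1 - ratio = 1 - 0.761292 = 0.238708
as a percentage: 0.238708 * 100 = 23.87%

Space savings = 1 - 27354/35931 = 23.87%


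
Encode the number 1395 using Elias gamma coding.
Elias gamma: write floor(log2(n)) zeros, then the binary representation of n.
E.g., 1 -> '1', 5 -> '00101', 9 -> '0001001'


num_bits = floor(log2(1395)) + 1 = 11
leading_zeros = num_bits - 1 = 10
binary(1395) = 10101110011

Elias gamma(1395) = '0000000000' + '10101110011' = 000000000010101110011 (21 bits)


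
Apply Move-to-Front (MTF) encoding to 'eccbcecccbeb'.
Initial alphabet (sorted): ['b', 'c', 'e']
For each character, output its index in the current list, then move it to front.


MTF encoding:
'e': index 2 in ['b', 'c', 'e'] -> ['e', 'b', 'c']
'c': index 2 in ['e', 'b', 'c'] -> ['c', 'e', 'b']
'c': index 0 in ['c', 'e', 'b'] -> ['c', 'e', 'b']
'b': index 2 in ['c', 'e', 'b'] -> ['b', 'c', 'e']
'c': index 1 in ['b', 'c', 'e'] -> ['c', 'b', 'e']
'e': index 2 in ['c', 'b', 'e'] -> ['e', 'c', 'b']
'c': index 1 in ['e', 'c', 'b'] -> ['c', 'e', 'b']
'c': index 0 in ['c', 'e', 'b'] -> ['c', 'e', 'b']
'c': index 0 in ['c', 'e', 'b'] -> ['c', 'e', 'b']
'b': index 2 in ['c', 'e', 'b'] -> ['b', 'c', 'e']
'e': index 2 in ['b', 'c', 'e'] -> ['e', 'b', 'c']
'b': index 1 in ['e', 'b', 'c'] -> ['b', 'e', 'c']


Output: [2, 2, 0, 2, 1, 2, 1, 0, 0, 2, 2, 1]


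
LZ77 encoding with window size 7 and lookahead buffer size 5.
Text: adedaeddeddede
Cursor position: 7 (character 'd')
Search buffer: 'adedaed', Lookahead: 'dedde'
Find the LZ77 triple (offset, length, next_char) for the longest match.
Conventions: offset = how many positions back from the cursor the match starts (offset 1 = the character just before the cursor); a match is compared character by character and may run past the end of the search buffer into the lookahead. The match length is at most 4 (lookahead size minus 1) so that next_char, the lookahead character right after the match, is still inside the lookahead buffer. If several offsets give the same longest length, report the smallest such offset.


Try each offset into the search buffer:
  offset=1 (pos 6, char 'd'): match length 1
  offset=2 (pos 5, char 'e'): match length 0
  offset=3 (pos 4, char 'a'): match length 0
  offset=4 (pos 3, char 'd'): match length 1
  offset=5 (pos 2, char 'e'): match length 0
  offset=6 (pos 1, char 'd'): match length 3
  offset=7 (pos 0, char 'a'): match length 0
Longest match has length 3 at offset 6.
next_char = character at position 7 + 3 = 10 -> 'd'

Best match: offset=6, length=3 (matching 'ded' starting at position 1)
LZ77 triple: (6, 3, 'd')


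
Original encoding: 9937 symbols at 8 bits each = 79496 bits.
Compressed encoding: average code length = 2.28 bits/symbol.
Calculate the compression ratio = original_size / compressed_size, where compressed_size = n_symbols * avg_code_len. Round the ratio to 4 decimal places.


original_size = n_symbols * orig_bits = 9937 * 8 = 79496 bits
compressed_size = n_symbols * avg_code_len = 9937 * 2.28 = 22656.36 bits
ratio = original_size / compressed_size = 79496 / 22656.36 = 3.5088

Compression ratio = 3.5088


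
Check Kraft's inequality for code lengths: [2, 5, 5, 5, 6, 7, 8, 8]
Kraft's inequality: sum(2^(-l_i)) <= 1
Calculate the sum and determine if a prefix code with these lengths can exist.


Sum = 2^(-2) + 2^(-5) + 2^(-5) + 2^(-5) + 2^(-6) + 2^(-7) + 2^(-8) + 2^(-8)
    = 0.25 + 0.03125 + 0.03125 + 0.03125 + 0.015625 + 0.0078125 + 0.00390625 + 0.00390625
    = 96/256 = 0.375
Since 0.375 <= 1, Kraft's inequality IS satisfied.
A prefix code with these lengths CAN exist.

Kraft sum = 0.375. Satisfied.


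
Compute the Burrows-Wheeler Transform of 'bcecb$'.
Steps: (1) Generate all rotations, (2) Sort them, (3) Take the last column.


Rotations (sorted):
  0: $bcecb -> last char: b
  1: b$bcec -> last char: c
  2: bcecb$ -> last char: $
  3: cb$bce -> last char: e
  4: cecb$b -> last char: b
  5: ecb$bc -> last char: c


BWT = bc$ebc


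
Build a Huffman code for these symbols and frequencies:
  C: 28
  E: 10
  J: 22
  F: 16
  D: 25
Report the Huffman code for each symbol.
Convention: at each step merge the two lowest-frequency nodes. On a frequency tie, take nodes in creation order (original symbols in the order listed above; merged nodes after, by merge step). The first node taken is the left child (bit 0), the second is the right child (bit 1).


Huffman tree construction:
Step 1: Merge E(10) + F(16) = 26
Step 2: Merge J(22) + D(25) = 47
Step 3: Merge (E+F)(26) + C(28) = 54
Step 4: Merge (J+D)(47) + ((E+F)+C)(54) = 101
Read each symbol's code off the tree from the root (left child = 0, right child = 1).

Codes:
  C: 11 (length 2)
  E: 100 (length 3)
  J: 00 (length 2)
  F: 101 (length 3)
  D: 01 (length 2)
Average code length: 228/101 = 2.2574 bits/symbol


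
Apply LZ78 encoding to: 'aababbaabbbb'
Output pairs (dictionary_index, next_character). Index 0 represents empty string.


LZ78 encoding steps:
Dictionary: {0: ''}
Step 1: w='' (idx 0), next='a' -> output (0, 'a'), add 'a' as idx 1
Step 2: w='a' (idx 1), next='b' -> output (1, 'b'), add 'ab' as idx 2
Step 3: w='ab' (idx 2), next='b' -> output (2, 'b'), add 'abb' as idx 3
Step 4: w='a' (idx 1), next='a' -> output (1, 'a'), add 'aa' as idx 4
Step 5: w='' (idx 0), next='b' -> output (0, 'b'), add 'b' as idx 5
Step 6: w='b' (idx 5), next='b' -> output (5, 'b'), add 'bb' as idx 6
Step 7: w='b' (idx 5), end of input -> output (5, '')


Encoded: [(0, 'a'), (1, 'b'), (2, 'b'), (1, 'a'), (0, 'b'), (5, 'b'), (5, '')]


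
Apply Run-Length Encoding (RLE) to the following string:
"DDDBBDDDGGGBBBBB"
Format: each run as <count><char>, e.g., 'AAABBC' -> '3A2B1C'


Scanning runs left to right:
  i=0: run of 'D' x 3 -> '3D'
  i=3: run of 'B' x 2 -> '2B'
  i=5: run of 'D' x 3 -> '3D'
  i=8: run of 'G' x 3 -> '3G'
  i=11: run of 'B' x 5 -> '5B'

RLE = 3D2B3D3G5B


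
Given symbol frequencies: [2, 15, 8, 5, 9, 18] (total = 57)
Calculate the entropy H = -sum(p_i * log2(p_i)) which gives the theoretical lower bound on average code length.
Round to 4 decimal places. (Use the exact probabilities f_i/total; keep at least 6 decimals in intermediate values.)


Per-symbol terms -p_i * log2(p_i) with p_i = f_i/57:
  p = 2/57 = 0.035088: log2(p) = -4.832890, -p*log2(p) = 0.169575
  p = 15/57 = 0.263158: log2(p) = -1.925999, -p*log2(p) = 0.506842
  p = 8/57 = 0.140351: log2(p) = -2.832890, -p*log2(p) = 0.397599
  p = 5/57 = 0.087719: log2(p) = -3.510962, -p*log2(p) = 0.307979
  p = 9/57 = 0.157895: log2(p) = -2.662965, -p*log2(p) = 0.420468
  p = 18/57 = 0.315789: log2(p) = -1.662965, -p*log2(p) = 0.525147
H = 0.169575 + 0.506842 + 0.397599 + 0.307979 + 0.420468 + 0.525147 = 2.327610

H = 2.3276 bits/symbol


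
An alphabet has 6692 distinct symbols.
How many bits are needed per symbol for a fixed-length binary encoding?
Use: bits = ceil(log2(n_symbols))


log2(6692) = 12.7082
Bracket: 2^12 = 4096 < 6692 <= 2^13 = 8192
So ceil(log2(6692)) = 13

bits = ceil(log2(6692)) = ceil(12.7082) = 13 bits


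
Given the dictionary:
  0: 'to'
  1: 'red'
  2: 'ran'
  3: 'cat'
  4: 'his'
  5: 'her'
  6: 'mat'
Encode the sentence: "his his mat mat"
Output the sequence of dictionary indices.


Look up each word in the dictionary:
  'his' -> 4
  'his' -> 4
  'mat' -> 6
  'mat' -> 6

Encoded: [4, 4, 6, 6]


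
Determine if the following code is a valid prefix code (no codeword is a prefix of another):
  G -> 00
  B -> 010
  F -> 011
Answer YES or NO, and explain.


Checking each pair (does one codeword prefix another?):
  G='00' vs B='010': no prefix
  G='00' vs F='011': no prefix
  B='010' vs G='00': no prefix
  B='010' vs F='011': no prefix
  F='011' vs G='00': no prefix
  F='011' vs B='010': no prefix
No violation found over all pairs.

YES -- this is a valid prefix code. No codeword is a prefix of any other codeword.


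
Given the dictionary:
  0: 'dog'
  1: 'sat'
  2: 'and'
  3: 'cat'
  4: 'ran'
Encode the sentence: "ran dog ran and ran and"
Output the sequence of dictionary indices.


Look up each word in the dictionary:
  'ran' -> 4
  'dog' -> 0
  'ran' -> 4
  'and' -> 2
  'ran' -> 4
  'and' -> 2

Encoded: [4, 0, 4, 2, 4, 2]


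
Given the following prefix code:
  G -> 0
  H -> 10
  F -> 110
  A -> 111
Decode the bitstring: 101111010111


Decoding step by step:
Bits 10 -> H
Bits 111 -> A
Bits 10 -> H
Bits 10 -> H
Bits 111 -> A


Decoded message: HAHHA


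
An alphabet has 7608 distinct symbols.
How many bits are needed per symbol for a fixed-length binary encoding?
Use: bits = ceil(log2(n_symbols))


log2(7608) = 12.8933
Bracket: 2^12 = 4096 < 7608 <= 2^13 = 8192
So ceil(log2(7608)) = 13

bits = ceil(log2(7608)) = ceil(12.8933) = 13 bits


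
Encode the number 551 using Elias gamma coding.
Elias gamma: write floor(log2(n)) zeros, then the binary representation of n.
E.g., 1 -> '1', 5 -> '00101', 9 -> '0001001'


num_bits = floor(log2(551)) + 1 = 10
leading_zeros = num_bits - 1 = 9
binary(551) = 1000100111

Elias gamma(551) = '000000000' + '1000100111' = 0000000001000100111 (19 bits)


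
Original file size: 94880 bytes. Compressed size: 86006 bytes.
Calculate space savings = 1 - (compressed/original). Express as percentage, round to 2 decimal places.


ratio = compressed/original = 86006/94880 = 0.906471
savings = 1 - ratio = 1 - 0.906471 = 0.093529
as a percentage: 0.093529 * 100 = 9.35%

Space savings = 1 - 86006/94880 = 9.35%


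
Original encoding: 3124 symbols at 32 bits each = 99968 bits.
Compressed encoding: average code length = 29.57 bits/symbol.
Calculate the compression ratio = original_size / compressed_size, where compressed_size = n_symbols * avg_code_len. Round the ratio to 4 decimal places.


original_size = n_symbols * orig_bits = 3124 * 32 = 99968 bits
compressed_size = n_symbols * avg_code_len = 3124 * 29.57 = 92376.68 bits
ratio = original_size / compressed_size = 99968 / 92376.68 = 1.0822

Compression ratio = 1.0822


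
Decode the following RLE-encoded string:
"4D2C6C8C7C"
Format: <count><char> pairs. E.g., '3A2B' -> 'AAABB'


Expanding each <count><char> pair:
  4D -> 'DDDD'
  2C -> 'CC'
  6C -> 'CCCCCC'
  8C -> 'CCCCCCCC'
  7C -> 'CCCCCCC'

Decoded = DDDDCCCCCCCCCCCCCCCCCCCCCCC


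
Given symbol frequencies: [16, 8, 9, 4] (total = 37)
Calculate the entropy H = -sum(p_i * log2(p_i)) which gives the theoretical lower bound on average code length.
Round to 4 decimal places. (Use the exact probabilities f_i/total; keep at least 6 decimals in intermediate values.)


Per-symbol terms -p_i * log2(p_i) with p_i = f_i/37:
  p = 16/37 = 0.432432: log2(p) = -1.209453, -p*log2(p) = 0.523007
  p = 8/37 = 0.216216: log2(p) = -2.209453, -p*log2(p) = 0.477720
  p = 9/37 = 0.243243: log2(p) = -2.039528, -p*log2(p) = 0.496101
  p = 4/37 = 0.108108: log2(p) = -3.209453, -p*log2(p) = 0.346968
H = 0.523007 + 0.477720 + 0.496101 + 0.346968 = 1.843796

H = 1.8438 bits/symbol


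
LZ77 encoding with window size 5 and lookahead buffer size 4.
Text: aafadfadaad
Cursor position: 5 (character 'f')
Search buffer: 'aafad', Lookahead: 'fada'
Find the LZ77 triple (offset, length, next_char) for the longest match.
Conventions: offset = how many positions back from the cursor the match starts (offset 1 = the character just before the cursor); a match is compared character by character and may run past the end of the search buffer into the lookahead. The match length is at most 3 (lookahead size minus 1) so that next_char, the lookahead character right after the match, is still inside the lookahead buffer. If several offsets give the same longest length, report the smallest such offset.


Try each offset into the search buffer:
  offset=1 (pos 4, char 'd'): match length 0
  offset=2 (pos 3, char 'a'): match length 0
  offset=3 (pos 2, char 'f'): match length 3
  offset=4 (pos 1, char 'a'): match length 0
  offset=5 (pos 0, char 'a'): match length 0
Longest match has length 3 at offset 3.
next_char = character at position 5 + 3 = 8 -> 'a'

Best match: offset=3, length=3 (matching 'fad' starting at position 2)
LZ77 triple: (3, 3, 'a')


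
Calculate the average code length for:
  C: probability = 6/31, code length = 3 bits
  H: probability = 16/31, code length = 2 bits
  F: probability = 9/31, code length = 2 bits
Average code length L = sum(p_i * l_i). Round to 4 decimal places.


Weighted contributions p_i * l_i:
  C: (6/31) * 3 = 18/31
  H: (16/31) * 2 = 32/31
  F: (9/31) * 2 = 18/31
Sum = (18 + 32 + 18)/31 = 68/31

L = 68/31 = 2.1935 bits/symbol


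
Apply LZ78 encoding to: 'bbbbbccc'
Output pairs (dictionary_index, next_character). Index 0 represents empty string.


LZ78 encoding steps:
Dictionary: {0: ''}
Step 1: w='' (idx 0), next='b' -> output (0, 'b'), add 'b' as idx 1
Step 2: w='b' (idx 1), next='b' -> output (1, 'b'), add 'bb' as idx 2
Step 3: w='bb' (idx 2), next='c' -> output (2, 'c'), add 'bbc' as idx 3
Step 4: w='' (idx 0), next='c' -> output (0, 'c'), add 'c' as idx 4
Step 5: w='c' (idx 4), end of input -> output (4, '')


Encoded: [(0, 'b'), (1, 'b'), (2, 'c'), (0, 'c'), (4, '')]


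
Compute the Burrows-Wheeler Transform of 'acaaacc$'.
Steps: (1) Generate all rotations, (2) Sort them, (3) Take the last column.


Rotations (sorted):
  0: $acaaacc -> last char: c
  1: aaacc$ac -> last char: c
  2: aacc$aca -> last char: a
  3: acaaacc$ -> last char: $
  4: acc$acaa -> last char: a
  5: c$acaaac -> last char: c
  6: caaacc$a -> last char: a
  7: cc$acaaa -> last char: a


BWT = cca$acaa


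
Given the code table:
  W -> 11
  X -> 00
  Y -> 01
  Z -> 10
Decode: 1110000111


Decoding:
11 -> W
10 -> Z
00 -> X
01 -> Y
11 -> W


Result: WZXYW


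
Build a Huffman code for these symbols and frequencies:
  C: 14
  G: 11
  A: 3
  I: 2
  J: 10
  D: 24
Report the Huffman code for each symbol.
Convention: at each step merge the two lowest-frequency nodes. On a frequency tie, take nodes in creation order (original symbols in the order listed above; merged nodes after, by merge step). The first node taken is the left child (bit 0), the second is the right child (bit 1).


Huffman tree construction:
Step 1: Merge I(2) + A(3) = 5
Step 2: Merge (I+A)(5) + J(10) = 15
Step 3: Merge G(11) + C(14) = 25
Step 4: Merge ((I+A)+J)(15) + D(24) = 39
Step 5: Merge (G+C)(25) + (((I+A)+J)+D)(39) = 64
Read each symbol's code off the tree from the root (left child = 0, right child = 1).

Codes:
  C: 01 (length 2)
  G: 00 (length 2)
  A: 1001 (length 4)
  I: 1000 (length 4)
  J: 101 (length 3)
  D: 11 (length 2)
Average code length: 148/64 = 2.3125 bits/symbol


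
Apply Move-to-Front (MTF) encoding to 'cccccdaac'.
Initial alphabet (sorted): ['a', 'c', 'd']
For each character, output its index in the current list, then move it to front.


MTF encoding:
'c': index 1 in ['a', 'c', 'd'] -> ['c', 'a', 'd']
'c': index 0 in ['c', 'a', 'd'] -> ['c', 'a', 'd']
'c': index 0 in ['c', 'a', 'd'] -> ['c', 'a', 'd']
'c': index 0 in ['c', 'a', 'd'] -> ['c', 'a', 'd']
'c': index 0 in ['c', 'a', 'd'] -> ['c', 'a', 'd']
'd': index 2 in ['c', 'a', 'd'] -> ['d', 'c', 'a']
'a': index 2 in ['d', 'c', 'a'] -> ['a', 'd', 'c']
'a': index 0 in ['a', 'd', 'c'] -> ['a', 'd', 'c']
'c': index 2 in ['a', 'd', 'c'] -> ['c', 'a', 'd']


Output: [1, 0, 0, 0, 0, 2, 2, 0, 2]


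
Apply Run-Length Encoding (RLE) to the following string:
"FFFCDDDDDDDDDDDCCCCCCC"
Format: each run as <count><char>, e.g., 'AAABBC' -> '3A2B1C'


Scanning runs left to right:
  i=0: run of 'F' x 3 -> '3F'
  i=3: run of 'C' x 1 -> '1C'
  i=4: run of 'D' x 11 -> '11D'
  i=15: run of 'C' x 7 -> '7C'

RLE = 3F1C11D7C


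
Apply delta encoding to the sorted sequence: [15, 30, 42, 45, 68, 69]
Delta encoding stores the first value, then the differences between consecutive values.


First value: 15
Deltas:
  30 - 15 = 15
  42 - 30 = 12
  45 - 42 = 3
  68 - 45 = 23
  69 - 68 = 1


Delta encoded: [15, 15, 12, 3, 23, 1]


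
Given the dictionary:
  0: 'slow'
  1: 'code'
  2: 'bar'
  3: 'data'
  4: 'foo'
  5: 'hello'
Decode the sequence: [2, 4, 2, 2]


Look up each index in the dictionary:
  2 -> 'bar'
  4 -> 'foo'
  2 -> 'bar'
  2 -> 'bar'

Decoded: "bar foo bar bar"


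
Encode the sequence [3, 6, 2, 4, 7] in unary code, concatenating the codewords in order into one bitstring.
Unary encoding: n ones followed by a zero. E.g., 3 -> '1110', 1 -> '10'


Encode each number as n ones followed by a terminating 0:
  3 -> 1110 (4 bits)
  6 -> 1111110 (7 bits)
  2 -> 110 (3 bits)
  4 -> 11110 (5 bits)
  7 -> 11111110 (8 bits)
Total length = 4 + 7 + 3 + 5 + 8 = 27 bits.

Unary([3, 6, 2, 4, 7]) = 111011111101101111011111110 (27 bits)


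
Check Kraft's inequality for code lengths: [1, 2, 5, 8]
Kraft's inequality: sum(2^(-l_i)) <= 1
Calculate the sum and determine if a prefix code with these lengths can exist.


Sum = 2^(-1) + 2^(-2) + 2^(-5) + 2^(-8)
    = 0.5 + 0.25 + 0.03125 + 0.00390625
    = 201/256 = 0.78515625
Since 0.78515625 <= 1, Kraft's inequality IS satisfied.
A prefix code with these lengths CAN exist.

Kraft sum = 0.78515625. Satisfied.
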